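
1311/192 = 437/64= 6.83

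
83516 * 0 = 0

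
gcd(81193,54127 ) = 1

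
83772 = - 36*( - 2327)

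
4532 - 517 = 4015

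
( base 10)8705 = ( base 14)325B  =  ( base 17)1d21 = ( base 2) 10001000000001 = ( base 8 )21001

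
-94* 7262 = - 682628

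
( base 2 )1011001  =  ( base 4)1121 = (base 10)89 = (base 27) 38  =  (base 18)4h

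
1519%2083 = 1519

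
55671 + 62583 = 118254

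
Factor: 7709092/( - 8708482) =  - 3854546/4354241 = -2^1 * 17^1*41^( - 1)*61^( - 1)*73^1*1553^1*1741^ ( - 1)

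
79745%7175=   820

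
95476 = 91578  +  3898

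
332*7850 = 2606200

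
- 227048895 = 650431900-877480795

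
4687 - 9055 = -4368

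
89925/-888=-102 + 217/296 = - 101.27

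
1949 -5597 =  - 3648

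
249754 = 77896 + 171858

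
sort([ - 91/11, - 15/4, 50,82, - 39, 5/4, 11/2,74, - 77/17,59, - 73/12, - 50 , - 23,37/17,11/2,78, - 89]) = [ - 89, - 50, - 39, - 23, - 91/11,  -  73/12, - 77/17, - 15/4,5/4, 37/17,11/2, 11/2,  50, 59, 74,78,82]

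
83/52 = 1 + 31/52 = 1.60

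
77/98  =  11/14 = 0.79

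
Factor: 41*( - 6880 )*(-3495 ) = 2^5*3^1*5^2*41^1 * 43^1 * 233^1 = 985869600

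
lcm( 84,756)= 756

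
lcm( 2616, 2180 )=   13080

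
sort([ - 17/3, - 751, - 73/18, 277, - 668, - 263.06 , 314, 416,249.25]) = [-751, - 668, - 263.06, - 17/3,  -  73/18, 249.25,  277,314,416 ] 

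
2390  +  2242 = 4632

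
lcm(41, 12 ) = 492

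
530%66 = 2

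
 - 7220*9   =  -64980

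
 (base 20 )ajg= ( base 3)20000211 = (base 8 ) 10454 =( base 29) 56H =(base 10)4396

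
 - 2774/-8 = 346 + 3/4 = 346.75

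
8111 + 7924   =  16035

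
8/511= 8/511  =  0.02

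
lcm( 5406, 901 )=5406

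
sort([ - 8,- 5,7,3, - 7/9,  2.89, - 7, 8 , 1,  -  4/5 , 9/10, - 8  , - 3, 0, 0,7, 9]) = [ - 8,-8,  -  7, - 5, - 3,  -  4/5, - 7/9,0,0,  9/10, 1, 2.89, 3,7, 7,8, 9]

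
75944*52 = 3949088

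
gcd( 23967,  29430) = 9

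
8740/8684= 2185/2171 = 1.01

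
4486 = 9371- 4885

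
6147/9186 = 2049/3062= 0.67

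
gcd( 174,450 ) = 6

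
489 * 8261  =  4039629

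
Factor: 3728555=5^1*745711^1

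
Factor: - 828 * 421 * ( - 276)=96210288 = 2^4*3^3*23^2*421^1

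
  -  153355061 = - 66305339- 87049722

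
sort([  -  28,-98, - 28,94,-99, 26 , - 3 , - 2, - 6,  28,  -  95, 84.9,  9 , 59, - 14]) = [ - 99, - 98, - 95, - 28, - 28, - 14, - 6, - 3, - 2 , 9,26, 28, 59,84.9, 94 ]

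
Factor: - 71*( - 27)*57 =109269 = 3^4*19^1*71^1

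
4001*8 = 32008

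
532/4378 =266/2189 = 0.12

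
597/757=597/757 = 0.79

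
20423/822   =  24 + 695/822 = 24.85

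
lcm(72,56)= 504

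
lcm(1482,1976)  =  5928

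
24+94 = 118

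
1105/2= 1105/2  =  552.50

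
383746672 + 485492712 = 869239384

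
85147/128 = 665 +27/128=665.21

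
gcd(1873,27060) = 1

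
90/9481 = 90/9481 = 0.01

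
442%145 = 7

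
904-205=699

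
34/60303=34/60303= 0.00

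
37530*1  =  37530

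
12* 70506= 846072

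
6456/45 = 2152/15 = 143.47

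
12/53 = 12/53 = 0.23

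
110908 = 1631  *68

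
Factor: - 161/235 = - 5^( - 1 )*7^1 * 23^1*47^( - 1)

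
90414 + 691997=782411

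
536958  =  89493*6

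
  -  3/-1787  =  3/1787  =  0.00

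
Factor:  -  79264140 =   -  2^2*3^1  *  5^1*59^1*22391^1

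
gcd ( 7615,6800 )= 5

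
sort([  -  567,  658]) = [-567, 658] 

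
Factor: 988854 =2^1*3^1*164809^1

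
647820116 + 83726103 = 731546219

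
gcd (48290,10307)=11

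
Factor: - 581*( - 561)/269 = 325941/269 = 3^1*7^1 * 11^1*17^1*83^1*269^( - 1 ) 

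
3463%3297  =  166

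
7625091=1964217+5660874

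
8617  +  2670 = 11287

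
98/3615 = 98/3615 = 0.03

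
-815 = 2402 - 3217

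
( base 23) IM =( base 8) 664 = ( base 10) 436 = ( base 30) eg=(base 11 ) 367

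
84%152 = 84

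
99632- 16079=83553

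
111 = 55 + 56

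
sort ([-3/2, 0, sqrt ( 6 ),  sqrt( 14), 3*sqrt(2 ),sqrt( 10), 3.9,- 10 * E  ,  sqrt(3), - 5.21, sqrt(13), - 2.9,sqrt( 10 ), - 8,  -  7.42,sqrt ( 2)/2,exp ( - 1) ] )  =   [ - 10 * E,-8,-7.42, - 5.21, - 2.9,-3/2,0, exp(-1), sqrt(2 ) /2,  sqrt( 3),sqrt(6 ), sqrt (10 ), sqrt(10),sqrt (13), sqrt(14 ), 3.9,3 * sqrt(2)]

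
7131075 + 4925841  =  12056916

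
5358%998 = 368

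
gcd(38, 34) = 2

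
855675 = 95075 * 9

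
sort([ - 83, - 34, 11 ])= [ - 83, - 34,11 ]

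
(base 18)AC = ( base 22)8g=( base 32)60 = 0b11000000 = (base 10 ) 192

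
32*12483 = 399456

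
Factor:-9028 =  - 2^2*37^1*61^1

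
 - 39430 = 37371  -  76801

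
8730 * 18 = 157140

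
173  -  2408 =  - 2235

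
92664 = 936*99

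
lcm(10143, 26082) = 182574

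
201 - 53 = 148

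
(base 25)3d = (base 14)64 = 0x58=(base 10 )88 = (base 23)3J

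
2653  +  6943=9596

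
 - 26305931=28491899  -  54797830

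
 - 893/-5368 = 893/5368=0.17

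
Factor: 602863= 61^1*9883^1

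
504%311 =193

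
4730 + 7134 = 11864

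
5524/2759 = 2 + 6/2759 = 2.00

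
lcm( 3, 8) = 24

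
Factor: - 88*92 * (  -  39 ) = 315744 = 2^5*3^1*11^1*13^1*23^1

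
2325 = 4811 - 2486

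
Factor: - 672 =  - 2^5*3^1*7^1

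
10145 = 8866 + 1279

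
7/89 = 7/89= 0.08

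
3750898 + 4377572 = 8128470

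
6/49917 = 2/16639 = 0.00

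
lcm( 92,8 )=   184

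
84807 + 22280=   107087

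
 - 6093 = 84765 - 90858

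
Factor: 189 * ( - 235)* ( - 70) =3109050=2^1 * 3^3*5^2*7^2*47^1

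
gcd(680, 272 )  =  136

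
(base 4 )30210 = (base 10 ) 804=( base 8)1444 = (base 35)my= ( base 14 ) 416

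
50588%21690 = 7208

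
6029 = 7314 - 1285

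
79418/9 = 8824 + 2/9 = 8824.22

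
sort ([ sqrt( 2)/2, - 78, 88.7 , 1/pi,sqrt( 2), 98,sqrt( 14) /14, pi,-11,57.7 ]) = [ -78, - 11 , sqrt( 14 )/14,1/pi,sqrt( 2 )/2,  sqrt(2), pi, 57.7, 88.7,98 ] 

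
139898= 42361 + 97537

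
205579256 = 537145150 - 331565894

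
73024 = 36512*2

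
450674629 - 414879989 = 35794640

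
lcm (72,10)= 360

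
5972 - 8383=  -  2411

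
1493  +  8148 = 9641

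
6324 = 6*1054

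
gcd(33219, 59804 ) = 1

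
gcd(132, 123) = 3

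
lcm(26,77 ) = 2002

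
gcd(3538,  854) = 122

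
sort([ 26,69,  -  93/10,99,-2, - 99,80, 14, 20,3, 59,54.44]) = [  -  99,-93/10,-2, 3,14,20, 26 , 54.44,59,69, 80,99] 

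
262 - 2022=- 1760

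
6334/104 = 60 + 47/52= 60.90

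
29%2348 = 29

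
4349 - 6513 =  - 2164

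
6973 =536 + 6437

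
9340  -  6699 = 2641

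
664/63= 10+34/63 = 10.54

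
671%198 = 77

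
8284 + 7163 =15447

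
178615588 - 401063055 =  - 222447467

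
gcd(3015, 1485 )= 45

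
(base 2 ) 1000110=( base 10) 70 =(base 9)77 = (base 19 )3d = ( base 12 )5a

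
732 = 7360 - 6628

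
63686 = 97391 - 33705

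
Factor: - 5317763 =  - 11^1*483433^1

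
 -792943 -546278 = -1339221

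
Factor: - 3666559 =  - 13^1*131^1*2153^1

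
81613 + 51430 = 133043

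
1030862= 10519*98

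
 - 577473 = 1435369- 2012842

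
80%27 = 26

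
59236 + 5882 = 65118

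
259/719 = 259/719  =  0.36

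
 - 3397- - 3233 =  - 164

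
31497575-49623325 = - 18125750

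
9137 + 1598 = 10735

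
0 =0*90888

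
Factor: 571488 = 2^5*3^1*5953^1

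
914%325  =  264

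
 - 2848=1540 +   -  4388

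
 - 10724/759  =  - 10724/759 = - 14.13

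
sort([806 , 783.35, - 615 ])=[ - 615, 783.35, 806]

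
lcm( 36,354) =2124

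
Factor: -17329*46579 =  - 807167491 = - 13^2*31^1*43^1*3583^1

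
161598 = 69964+91634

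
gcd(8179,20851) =1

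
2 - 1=1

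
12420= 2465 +9955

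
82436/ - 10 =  - 41218/5 = - 8243.60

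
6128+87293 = 93421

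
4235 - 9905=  - 5670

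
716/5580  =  179/1395  =  0.13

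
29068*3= 87204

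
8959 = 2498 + 6461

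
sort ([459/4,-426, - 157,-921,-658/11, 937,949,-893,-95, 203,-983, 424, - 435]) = [-983,-921, - 893, -435, - 426, - 157, -95, - 658/11,459/4, 203, 424,937,  949] 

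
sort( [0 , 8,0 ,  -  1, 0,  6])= [ - 1, 0, 0, 0 , 6, 8]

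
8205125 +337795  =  8542920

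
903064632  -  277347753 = 625716879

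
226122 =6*37687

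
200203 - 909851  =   - 709648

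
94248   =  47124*2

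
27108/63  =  430 + 2/7 = 430.29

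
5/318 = 5/318 = 0.02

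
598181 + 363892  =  962073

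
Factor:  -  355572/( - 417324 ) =3^1*7^1*17^1*419^(-1) = 357/419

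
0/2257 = 0 =0.00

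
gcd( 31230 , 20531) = 1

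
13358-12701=657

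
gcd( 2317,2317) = 2317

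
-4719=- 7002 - -2283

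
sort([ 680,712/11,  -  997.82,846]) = [ - 997.82 , 712/11,680,846]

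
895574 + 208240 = 1103814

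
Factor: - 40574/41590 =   -  5^( - 1 )*4159^(-1 )*20287^1 = -20287/20795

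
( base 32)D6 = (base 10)422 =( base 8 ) 646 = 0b110100110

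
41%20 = 1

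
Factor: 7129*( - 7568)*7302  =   - 2^5*3^1*11^1*43^1*1217^1*7129^1 = - 393959490144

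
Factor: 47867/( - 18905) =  - 5^(  -  1)*19^( - 1 )* 151^1 * 199^(  -  1)*317^1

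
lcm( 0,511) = 0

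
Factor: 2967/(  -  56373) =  - 19^( - 1) = - 1/19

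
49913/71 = 703 = 703.00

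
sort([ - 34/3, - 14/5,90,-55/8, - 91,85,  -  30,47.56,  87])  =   [ - 91, - 30, - 34/3,  -  55/8 ,  -  14/5,  47.56,85,  87,  90]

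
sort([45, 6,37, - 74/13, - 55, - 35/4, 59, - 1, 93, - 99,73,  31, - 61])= [ - 99, - 61 , - 55, - 35/4,  -  74/13, -1  ,  6,31, 37, 45, 59,73,93]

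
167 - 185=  - 18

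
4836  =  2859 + 1977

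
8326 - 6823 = 1503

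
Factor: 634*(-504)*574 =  - 2^5*3^2*7^2*41^1*317^1 = - 183413664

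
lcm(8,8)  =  8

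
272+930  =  1202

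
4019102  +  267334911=271354013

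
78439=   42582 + 35857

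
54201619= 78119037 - 23917418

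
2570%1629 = 941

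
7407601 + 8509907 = 15917508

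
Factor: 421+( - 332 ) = 89= 89^1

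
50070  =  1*50070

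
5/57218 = 5/57218  =  0.00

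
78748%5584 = 572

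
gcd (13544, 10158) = 3386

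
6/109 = 6/109 = 0.06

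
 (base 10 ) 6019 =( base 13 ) 2980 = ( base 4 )1132003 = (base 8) 13603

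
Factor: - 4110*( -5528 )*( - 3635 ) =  - 2^4 * 3^1*5^2*137^1*691^1*727^1= -82587490800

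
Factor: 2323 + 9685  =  12008=   2^3*19^1*79^1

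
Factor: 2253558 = 2^1* 3^1*375593^1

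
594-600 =-6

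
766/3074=383/1537 = 0.25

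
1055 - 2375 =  - 1320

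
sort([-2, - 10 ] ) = [  -  10, - 2 ] 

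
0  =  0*77282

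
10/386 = 5/193 = 0.03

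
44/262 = 22/131 =0.17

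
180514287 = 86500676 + 94013611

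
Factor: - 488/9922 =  - 244/4961 =-  2^2*11^( - 2) * 41^( - 1)*61^1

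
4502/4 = 2251/2 =1125.50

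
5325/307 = 17+ 106/307=17.35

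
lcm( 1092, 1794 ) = 25116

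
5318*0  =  0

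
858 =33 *26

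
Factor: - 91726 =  - 2^1*45863^1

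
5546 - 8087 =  - 2541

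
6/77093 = 6/77093 = 0.00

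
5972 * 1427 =8522044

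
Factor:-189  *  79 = - 3^3*7^1*79^1 = -14931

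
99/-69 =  - 2 + 13/23  =  - 1.43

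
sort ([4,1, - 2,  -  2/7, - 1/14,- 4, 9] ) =[ - 4, - 2,-2/7, - 1/14,1,4, 9] 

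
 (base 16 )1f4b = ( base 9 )11881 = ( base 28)A63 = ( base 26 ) bm3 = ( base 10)8011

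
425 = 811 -386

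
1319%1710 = 1319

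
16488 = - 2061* ( - 8 )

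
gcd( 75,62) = 1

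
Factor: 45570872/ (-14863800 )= -5696359/1857975 = - 3^( - 1)*5^( - 2)*7^(-1 )*107^1*139^1*383^1 * 3539^(-1 )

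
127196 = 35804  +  91392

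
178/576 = 89/288 = 0.31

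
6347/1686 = 3+1289/1686=3.76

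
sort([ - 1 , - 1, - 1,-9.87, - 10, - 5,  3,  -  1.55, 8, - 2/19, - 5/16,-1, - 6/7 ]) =[ - 10, - 9.87, - 5,  -  1.55, - 1, - 1, - 1,-1, -6/7, - 5/16, - 2/19, 3, 8 ] 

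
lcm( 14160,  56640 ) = 56640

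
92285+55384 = 147669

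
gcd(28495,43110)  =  5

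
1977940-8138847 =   -  6160907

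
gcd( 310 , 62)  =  62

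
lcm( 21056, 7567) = 484288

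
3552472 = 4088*869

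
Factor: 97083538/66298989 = 2^1*3^( - 1) * 83^(-1)*2477^1*19597^1*266261^( - 1) 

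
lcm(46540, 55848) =279240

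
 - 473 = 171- 644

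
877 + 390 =1267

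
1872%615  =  27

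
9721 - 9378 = 343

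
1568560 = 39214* 40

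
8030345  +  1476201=9506546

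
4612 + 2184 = 6796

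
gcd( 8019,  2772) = 99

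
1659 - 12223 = -10564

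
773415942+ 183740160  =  957156102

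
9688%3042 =562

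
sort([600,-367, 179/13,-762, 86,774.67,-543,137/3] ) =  [ - 762, - 543,-367, 179/13, 137/3, 86, 600, 774.67] 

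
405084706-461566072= - 56481366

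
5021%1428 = 737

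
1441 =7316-5875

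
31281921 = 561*55761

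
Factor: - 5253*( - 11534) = 2^1*3^1*17^1*73^1*79^1*103^1 = 60588102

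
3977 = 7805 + - 3828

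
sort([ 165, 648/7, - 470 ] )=[ - 470, 648/7,165 ]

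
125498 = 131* 958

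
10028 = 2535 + 7493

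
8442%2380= 1302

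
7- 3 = 4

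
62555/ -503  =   - 125 + 320/503 = - 124.36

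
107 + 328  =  435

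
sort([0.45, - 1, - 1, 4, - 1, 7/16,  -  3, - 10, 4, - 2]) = [ - 10, - 3, - 2, - 1, - 1, - 1,  7/16,0.45  ,  4,4 ] 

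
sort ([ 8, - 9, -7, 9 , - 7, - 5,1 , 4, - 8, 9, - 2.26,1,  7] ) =[-9, - 8, - 7, - 7, - 5, - 2.26,1,1,4, 7, 8, 9, 9 ]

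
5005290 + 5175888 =10181178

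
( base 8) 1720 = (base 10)976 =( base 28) 16O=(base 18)304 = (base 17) 367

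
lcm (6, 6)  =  6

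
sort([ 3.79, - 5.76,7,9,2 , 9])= [-5.76,  2, 3.79,7, 9 , 9 ] 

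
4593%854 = 323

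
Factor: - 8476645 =-5^1*1695329^1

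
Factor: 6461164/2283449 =2^2*7^(-2)*547^1*2953^1*46601^( - 1 ) 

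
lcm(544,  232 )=15776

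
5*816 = 4080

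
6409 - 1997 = 4412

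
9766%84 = 22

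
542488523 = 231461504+311027019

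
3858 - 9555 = -5697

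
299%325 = 299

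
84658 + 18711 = 103369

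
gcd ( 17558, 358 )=2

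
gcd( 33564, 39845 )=1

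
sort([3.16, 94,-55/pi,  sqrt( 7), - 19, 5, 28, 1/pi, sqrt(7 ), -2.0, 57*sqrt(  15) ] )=[ - 19,  -  55/pi, - 2.0,  1/pi, sqrt( 7 ), sqrt(7 ),3.16, 5, 28,94, 57*sqrt(15 )]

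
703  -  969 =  - 266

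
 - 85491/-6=28497/2 = 14248.50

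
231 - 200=31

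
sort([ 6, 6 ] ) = [6, 6]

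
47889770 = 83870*571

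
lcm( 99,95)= 9405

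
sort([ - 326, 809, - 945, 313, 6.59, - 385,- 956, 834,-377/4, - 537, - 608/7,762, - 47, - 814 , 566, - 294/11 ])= [-956,-945, - 814, - 537, - 385, - 326, - 377/4,-608/7, - 47, - 294/11,6.59, 313, 566,762, 809, 834]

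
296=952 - 656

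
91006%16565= 8181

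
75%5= 0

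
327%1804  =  327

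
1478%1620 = 1478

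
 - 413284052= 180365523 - 593649575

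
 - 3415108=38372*( - 89)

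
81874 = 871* 94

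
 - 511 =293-804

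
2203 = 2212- 9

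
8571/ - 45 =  - 2857/15 = - 190.47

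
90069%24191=17496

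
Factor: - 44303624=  - 2^3*5537953^1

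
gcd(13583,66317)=799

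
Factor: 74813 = 79^1 * 947^1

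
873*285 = 248805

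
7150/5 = 1430 = 1430.00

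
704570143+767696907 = 1472267050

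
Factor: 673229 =739^1*911^1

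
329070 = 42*7835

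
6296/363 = 17 + 125/363 = 17.34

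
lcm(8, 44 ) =88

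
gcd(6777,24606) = 9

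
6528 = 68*96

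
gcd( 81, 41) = 1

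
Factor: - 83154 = -2^1*3^1*13859^1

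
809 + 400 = 1209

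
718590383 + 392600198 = 1111190581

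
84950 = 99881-14931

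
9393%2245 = 413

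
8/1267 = 8/1267 = 0.01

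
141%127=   14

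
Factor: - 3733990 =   -  2^1*5^1*13^1*28723^1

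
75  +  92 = 167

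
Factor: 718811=17^1*42283^1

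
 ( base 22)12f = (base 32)gv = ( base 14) 2ab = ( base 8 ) 1037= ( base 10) 543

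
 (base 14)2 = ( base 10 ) 2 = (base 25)2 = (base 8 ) 2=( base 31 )2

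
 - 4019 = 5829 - 9848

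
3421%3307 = 114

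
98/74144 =7/5296 =0.00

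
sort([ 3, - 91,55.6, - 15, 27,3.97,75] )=[ - 91,  -  15,  3 , 3.97 , 27 , 55.6, 75]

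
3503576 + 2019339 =5522915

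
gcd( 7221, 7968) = 249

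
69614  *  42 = 2923788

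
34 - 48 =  - 14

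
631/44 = 631/44 =14.34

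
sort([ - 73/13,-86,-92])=[ -92 ,-86, -73/13 ]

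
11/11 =1 = 1.00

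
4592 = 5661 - 1069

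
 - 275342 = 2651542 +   -  2926884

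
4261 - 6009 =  - 1748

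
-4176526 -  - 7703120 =3526594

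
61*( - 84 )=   -  5124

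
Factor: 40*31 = 2^3*5^1*31^1 = 1240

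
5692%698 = 108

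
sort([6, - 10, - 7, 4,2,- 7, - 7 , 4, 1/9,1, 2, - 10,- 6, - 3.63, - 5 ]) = [ -10, - 10, - 7, - 7,  -  7, - 6, - 5, - 3.63 , 1/9,1,  2,2,4, 4,6]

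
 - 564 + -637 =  - 1201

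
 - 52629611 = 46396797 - 99026408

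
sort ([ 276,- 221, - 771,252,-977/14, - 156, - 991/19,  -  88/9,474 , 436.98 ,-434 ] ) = [ - 771,-434, - 221, - 156, - 977/14, - 991/19, -88/9,252,276,436.98,474]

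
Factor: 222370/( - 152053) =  - 2^1*5^1*11^( - 1 ) *23^(-1)*37^1 = - 370/253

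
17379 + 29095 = 46474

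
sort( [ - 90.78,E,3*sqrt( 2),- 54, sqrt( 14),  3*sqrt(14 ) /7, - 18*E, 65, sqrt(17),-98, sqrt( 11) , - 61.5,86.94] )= [ - 98, - 90.78, - 61.5, - 54, - 18*E, 3*sqrt( 14)/7,E, sqrt( 11) , sqrt(14 ),  sqrt(17 ),  3*sqrt( 2) , 65,86.94]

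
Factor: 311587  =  53^1*5879^1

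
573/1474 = 573/1474 = 0.39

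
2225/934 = 2 + 357/934 = 2.38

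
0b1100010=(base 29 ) 3B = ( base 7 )200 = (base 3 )10122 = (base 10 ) 98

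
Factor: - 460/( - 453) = 2^2*3^ (-1) *5^1*23^1*  151^(-1 )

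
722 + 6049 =6771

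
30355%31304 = 30355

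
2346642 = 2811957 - 465315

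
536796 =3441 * 156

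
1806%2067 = 1806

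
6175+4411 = 10586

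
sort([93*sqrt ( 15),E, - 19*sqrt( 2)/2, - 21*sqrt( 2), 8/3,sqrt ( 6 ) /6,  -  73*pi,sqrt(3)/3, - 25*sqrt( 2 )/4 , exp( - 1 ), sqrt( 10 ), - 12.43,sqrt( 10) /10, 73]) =[ - 73*pi, - 21*sqrt( 2), - 19*sqrt(2 )/2, - 12.43, - 25 * sqrt( 2)/4,sqrt( 10)/10,exp( - 1),sqrt( 6)/6 , sqrt( 3 ) /3,8/3,E,sqrt(10),73, 93*sqrt( 15)]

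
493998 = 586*843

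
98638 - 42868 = 55770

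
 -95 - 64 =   -  159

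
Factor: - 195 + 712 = 517 = 11^1*47^1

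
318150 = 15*21210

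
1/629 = 1/629 = 0.00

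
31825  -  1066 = 30759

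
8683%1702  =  173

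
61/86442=61/86442= 0.00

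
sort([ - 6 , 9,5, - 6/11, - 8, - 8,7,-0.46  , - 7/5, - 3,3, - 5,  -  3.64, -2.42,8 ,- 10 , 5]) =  [ - 10,  -  8, - 8,- 6,  -  5,  -  3.64 ,  -  3, - 2.42,-7/5,-6/11,-0.46, 3, 5, 5,7, 8, 9]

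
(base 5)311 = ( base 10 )81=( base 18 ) 49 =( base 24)39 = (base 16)51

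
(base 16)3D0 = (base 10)976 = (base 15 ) 451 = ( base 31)10f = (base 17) 367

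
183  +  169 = 352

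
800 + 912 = 1712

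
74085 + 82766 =156851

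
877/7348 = 877/7348 = 0.12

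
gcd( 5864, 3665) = 733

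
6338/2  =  3169 = 3169.00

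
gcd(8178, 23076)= 6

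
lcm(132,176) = 528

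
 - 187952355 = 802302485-990254840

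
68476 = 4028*17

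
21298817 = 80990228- 59691411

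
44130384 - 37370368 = 6760016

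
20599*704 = 14501696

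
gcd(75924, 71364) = 228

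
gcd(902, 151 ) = 1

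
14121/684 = 20  +  49/76 = 20.64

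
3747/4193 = 3747/4193 = 0.89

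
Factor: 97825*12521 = 5^2*7^1*13^1*19^1*43^1*659^1 =1224866825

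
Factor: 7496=2^3*937^1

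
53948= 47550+6398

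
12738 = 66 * 193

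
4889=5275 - 386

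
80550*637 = 51310350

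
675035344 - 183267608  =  491767736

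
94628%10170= 3098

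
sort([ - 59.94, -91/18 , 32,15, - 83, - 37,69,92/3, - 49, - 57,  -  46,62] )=[ - 83,-59.94,-57, - 49,- 46, -37, - 91/18,  15,92/3,32,62,69] 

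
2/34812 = 1/17406 = 0.00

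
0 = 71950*0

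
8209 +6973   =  15182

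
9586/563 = 9586/563 = 17.03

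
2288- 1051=1237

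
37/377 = 37/377 = 0.10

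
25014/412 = 12507/206 = 60.71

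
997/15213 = 997/15213  =  0.07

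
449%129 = 62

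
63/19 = 63/19 = 3.32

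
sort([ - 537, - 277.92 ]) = [ - 537, - 277.92]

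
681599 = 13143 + 668456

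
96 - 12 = 84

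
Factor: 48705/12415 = 3^1*13^( - 1)*17^1 = 51/13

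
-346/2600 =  - 173/1300 = -0.13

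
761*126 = 95886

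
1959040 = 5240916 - 3281876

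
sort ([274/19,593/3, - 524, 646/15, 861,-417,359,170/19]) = [ - 524, -417, 170/19,  274/19, 646/15, 593/3,359,861] 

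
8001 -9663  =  -1662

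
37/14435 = 37/14435 = 0.00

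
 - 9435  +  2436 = - 6999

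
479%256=223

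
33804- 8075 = 25729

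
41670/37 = 41670/37 = 1126.22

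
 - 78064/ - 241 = 323 +221/241= 323.92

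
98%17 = 13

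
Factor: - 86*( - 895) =2^1*5^1*43^1*179^1=76970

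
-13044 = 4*(  -  3261)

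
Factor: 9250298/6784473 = 2^1*3^( - 1)*101^( - 1 )*449^1*10301^1*22391^( - 1)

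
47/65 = 47/65 = 0.72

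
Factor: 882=2^1*3^2* 7^2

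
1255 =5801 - 4546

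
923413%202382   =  113885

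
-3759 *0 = 0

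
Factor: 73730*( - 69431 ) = -2^1 * 5^1*73^1*101^1*69431^1 = - 5119147630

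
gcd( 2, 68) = 2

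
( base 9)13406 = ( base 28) bg6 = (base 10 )9078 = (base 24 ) fi6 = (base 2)10001101110110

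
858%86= 84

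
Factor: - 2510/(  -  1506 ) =3^ ( - 1 )*5^1 = 5/3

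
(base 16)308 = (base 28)RK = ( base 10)776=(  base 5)11101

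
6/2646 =1/441= 0.00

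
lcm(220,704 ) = 3520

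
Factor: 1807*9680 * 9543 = 2^4*3^1*5^1 * 11^2*13^1*139^1 * 3181^1 = 166923865680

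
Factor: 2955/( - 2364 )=-5/4 = -2^(- 2 )  *  5^1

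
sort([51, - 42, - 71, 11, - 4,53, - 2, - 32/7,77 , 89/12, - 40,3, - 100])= [- 100 , - 71, - 42 ,  -  40, - 32/7, - 4, - 2, 3, 89/12,  11,51,53, 77] 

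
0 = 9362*0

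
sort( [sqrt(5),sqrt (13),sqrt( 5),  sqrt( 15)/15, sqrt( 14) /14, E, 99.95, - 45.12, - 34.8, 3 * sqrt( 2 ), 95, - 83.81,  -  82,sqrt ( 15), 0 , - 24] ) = [ - 83.81,  -  82,- 45.12, - 34.8,-24,0,sqrt( 15)/15 , sqrt (14 ) /14,sqrt(5),  sqrt( 5),E,sqrt( 13 ),sqrt( 15 ),3*sqrt( 2) , 95,99.95] 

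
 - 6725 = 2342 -9067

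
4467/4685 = 4467/4685=0.95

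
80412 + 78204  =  158616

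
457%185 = 87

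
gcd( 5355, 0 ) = 5355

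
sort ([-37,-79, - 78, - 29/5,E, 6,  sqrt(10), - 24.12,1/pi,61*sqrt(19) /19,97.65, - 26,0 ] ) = [-79,-78,  -  37,- 26,-24.12, - 29/5, 0, 1/pi , E , sqrt( 10),6,61*sqrt( 19)/19, 97.65]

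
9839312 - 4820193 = 5019119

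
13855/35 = 395 + 6/7 =395.86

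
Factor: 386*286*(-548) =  - 60497008 = - 2^4 * 11^1*13^1*137^1*193^1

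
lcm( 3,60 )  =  60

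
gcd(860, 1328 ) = 4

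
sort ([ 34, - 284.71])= [ - 284.71,34 ]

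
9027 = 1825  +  7202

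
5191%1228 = 279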